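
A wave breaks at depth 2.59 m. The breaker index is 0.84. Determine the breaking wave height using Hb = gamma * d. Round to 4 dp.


Hb = gamma * d
Hb = 0.84 * 2.59
Hb = 2.1756 m

2.1756


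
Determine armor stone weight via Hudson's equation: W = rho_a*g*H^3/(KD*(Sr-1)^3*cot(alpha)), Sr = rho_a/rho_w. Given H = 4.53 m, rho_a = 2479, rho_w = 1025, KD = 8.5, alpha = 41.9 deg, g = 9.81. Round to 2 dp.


Sr = rho_a / rho_w = 2479 / 1025 = 2.418537
(Sr - 1) = 1.418537
(Sr - 1)^3 = 2.854445
cot(41.9) = 1 / tan(41.9) = 1 / 0.897249 = 1.114518
Numerator = 2479 * 9.81 * 4.53^3 = 2260685.4554
Denominator = 8.5 * 2.854445 * 1.114518 = 27.041310
W = 2260685.4554 / 27.041310
W = 83601.18 N

83601.18


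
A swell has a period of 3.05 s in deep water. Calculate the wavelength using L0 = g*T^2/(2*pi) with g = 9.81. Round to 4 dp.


L0 = g * T^2 / (2 * pi)
L0 = 9.81 * 3.05^2 / (2 * pi)
L0 = 9.81 * 9.3025 / 6.28319
L0 = 91.2575 / 6.28319
L0 = 14.5241 m

14.5241


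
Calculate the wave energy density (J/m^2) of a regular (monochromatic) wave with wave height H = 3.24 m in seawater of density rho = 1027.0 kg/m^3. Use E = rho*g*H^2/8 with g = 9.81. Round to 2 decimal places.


E = (1/8) * rho * g * H^2
E = (1/8) * 1027.0 * 9.81 * 3.24^2
E = 0.125 * 1027.0 * 9.81 * 10.4976
E = 13220.24 J/m^2

13220.24


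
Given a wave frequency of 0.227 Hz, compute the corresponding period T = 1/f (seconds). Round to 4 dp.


T = 1 / f
T = 1 / 0.227
T = 4.4053 s

4.4053


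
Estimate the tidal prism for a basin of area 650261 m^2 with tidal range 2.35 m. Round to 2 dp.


Tidal prism = Area * Tidal range
P = 650261 * 2.35
P = 1528113.35 m^3

1528113.35


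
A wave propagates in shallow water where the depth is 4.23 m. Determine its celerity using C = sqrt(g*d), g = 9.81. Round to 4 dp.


Using the shallow-water approximation:
C = sqrt(g * d) = sqrt(9.81 * 4.23)
C = sqrt(41.4963)
C = 6.4418 m/s

6.4418


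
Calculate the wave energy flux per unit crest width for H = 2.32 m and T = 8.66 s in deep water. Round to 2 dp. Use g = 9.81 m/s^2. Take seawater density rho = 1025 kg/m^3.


P = rho * g^2 * H^2 * T / (32 * pi)
P = 1025 * 9.81^2 * 2.32^2 * 8.66 / (32 * pi)
P = 1025 * 96.2361 * 5.3824 * 8.66 / 100.53096
P = 45735.76 W/m

45735.76


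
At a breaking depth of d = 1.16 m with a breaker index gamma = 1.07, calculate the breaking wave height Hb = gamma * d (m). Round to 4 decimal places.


Hb = gamma * d
Hb = 1.07 * 1.16
Hb = 1.2412 m

1.2412


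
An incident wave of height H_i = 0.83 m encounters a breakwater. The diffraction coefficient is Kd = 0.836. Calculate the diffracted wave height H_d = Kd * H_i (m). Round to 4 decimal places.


H_d = Kd * H_i
H_d = 0.836 * 0.83
H_d = 0.6939 m

0.6939


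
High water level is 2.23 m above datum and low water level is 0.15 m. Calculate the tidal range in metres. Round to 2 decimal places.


Tidal range = High water - Low water
Tidal range = 2.23 - (0.15)
Tidal range = 2.08 m

2.08


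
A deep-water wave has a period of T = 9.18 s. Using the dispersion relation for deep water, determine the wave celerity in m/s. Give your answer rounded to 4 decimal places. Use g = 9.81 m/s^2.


We use the deep-water celerity formula:
C = g * T / (2 * pi)
C = 9.81 * 9.18 / (2 * 3.14159...)
C = 90.055800 / 6.283185
C = 14.3328 m/s

14.3328


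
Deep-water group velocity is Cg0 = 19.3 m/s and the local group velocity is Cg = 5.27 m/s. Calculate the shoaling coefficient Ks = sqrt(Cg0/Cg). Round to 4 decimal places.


Ks = sqrt(Cg0 / Cg)
Ks = sqrt(19.3 / 5.27)
Ks = sqrt(3.6622)
Ks = 1.9137

1.9137


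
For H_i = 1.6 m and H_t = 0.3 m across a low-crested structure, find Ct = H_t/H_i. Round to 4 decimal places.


Ct = H_t / H_i
Ct = 0.3 / 1.6
Ct = 0.1875

0.1875


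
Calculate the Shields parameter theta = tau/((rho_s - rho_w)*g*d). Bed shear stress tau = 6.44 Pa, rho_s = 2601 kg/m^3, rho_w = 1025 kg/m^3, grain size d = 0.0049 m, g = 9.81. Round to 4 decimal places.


theta = tau / ((rho_s - rho_w) * g * d)
rho_s - rho_w = 2601 - 1025 = 1576
Denominator = 1576 * 9.81 * 0.0049 = 75.756744
theta = 6.44 / 75.756744
theta = 0.0850

0.0850


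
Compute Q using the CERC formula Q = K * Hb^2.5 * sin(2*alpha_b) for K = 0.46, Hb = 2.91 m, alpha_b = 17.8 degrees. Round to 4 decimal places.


Q = K * Hb^2.5 * sin(2 * alpha_b)
Hb^2.5 = 2.91^2.5 = 14.445496
sin(2 * 17.8) = sin(35.6) = 0.582123
Q = 0.46 * 14.445496 * 0.582123
Q = 3.8682 m^3/s

3.8682


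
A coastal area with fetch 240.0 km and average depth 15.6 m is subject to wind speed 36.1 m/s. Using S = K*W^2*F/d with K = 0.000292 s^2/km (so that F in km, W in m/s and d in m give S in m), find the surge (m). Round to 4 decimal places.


S = K * W^2 * F / d
W^2 = 36.1^2 = 1303.21
S = 0.000292 * 1303.21 * 240.0 / 15.6
Numerator = 0.000292 * 1303.21 * 240.0 = 91.328957
S = 91.328957 / 15.6 = 5.8544 m

5.8544


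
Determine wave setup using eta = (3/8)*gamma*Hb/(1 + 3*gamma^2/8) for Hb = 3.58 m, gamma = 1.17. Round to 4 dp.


eta = (3/8) * gamma * Hb / (1 + 3*gamma^2/8)
Numerator = (3/8) * 1.17 * 3.58 = 1.570725
Denominator = 1 + 3*1.17^2/8 = 1 + 0.513338 = 1.513338
eta = 1.570725 / 1.513338
eta = 1.0379 m

1.0379


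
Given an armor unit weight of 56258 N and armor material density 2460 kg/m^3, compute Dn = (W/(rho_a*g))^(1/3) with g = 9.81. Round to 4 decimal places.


V = W / (rho_a * g)
V = 56258 / (2460 * 9.81)
V = 56258 / 24132.60
V = 2.331203 m^3
Dn = V^(1/3) = 2.331203^(1/3)
Dn = 1.3259 m

1.3259


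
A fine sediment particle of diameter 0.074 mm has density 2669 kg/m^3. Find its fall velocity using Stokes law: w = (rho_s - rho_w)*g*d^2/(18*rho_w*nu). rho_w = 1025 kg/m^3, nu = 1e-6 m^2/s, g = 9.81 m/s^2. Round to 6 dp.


w = (rho_s - rho_w) * g * d^2 / (18 * rho_w * nu)
d = 0.074 mm = 0.000074 m
rho_s - rho_w = 2669 - 1025 = 1644
Numerator = 1644 * 9.81 * (0.000074)^2 = 0.000088314957
Denominator = 18 * 1025 * 1e-6 = 0.018450
w = 0.004787 m/s

0.004787


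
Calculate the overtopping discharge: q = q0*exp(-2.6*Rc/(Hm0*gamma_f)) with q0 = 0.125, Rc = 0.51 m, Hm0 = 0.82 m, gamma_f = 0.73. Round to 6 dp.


q = q0 * exp(-2.6 * Rc / (Hm0 * gamma_f))
Exponent = -2.6 * 0.51 / (0.82 * 0.73)
= -2.6 * 0.51 / 0.5986
= -2.215169
exp(-2.215169) = 0.109135
q = 0.125 * 0.109135
q = 0.013642 m^3/s/m

0.013642


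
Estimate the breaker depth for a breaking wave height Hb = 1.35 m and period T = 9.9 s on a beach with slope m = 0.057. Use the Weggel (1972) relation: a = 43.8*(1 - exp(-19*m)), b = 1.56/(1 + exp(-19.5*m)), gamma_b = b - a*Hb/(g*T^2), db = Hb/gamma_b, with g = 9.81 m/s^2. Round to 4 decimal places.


a = 43.8 * (1 - exp(-19 * m))
exp(-19 * 0.057) = exp(-1.0830) = 0.338578
a = 43.8 * (1 - 0.338578) = 28.970272
b = 1.56 / (1 + exp(-19.5 * m))
exp(-19.5 * 0.057) = exp(-1.1115) = 0.329065
b = 1.56 / (1 + 0.329065) = 1.173757
Hb / (g * T^2) = 1.35 / (9.81 * 9.9^2) = 1.35 / 961.4781 = 0.00140409
gamma_b = b - a * Hb/(g*T^2) = 1.173757 - 28.970272 * 0.00140409 = 1.133081
db = Hb / gamma_b = 1.35 / 1.133081
db = 1.1914 m

1.1914


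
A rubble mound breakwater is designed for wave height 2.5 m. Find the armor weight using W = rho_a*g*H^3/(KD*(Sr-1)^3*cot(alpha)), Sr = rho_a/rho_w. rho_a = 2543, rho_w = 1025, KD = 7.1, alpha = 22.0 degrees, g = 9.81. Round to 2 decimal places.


Sr = rho_a / rho_w = 2543 / 1025 = 2.480976
(Sr - 1) = 1.480976
(Sr - 1)^3 = 3.248207
cot(22.0) = 1 / tan(22.0) = 1 / 0.404026 = 2.475087
Numerator = 2543 * 9.81 * 2.5^3 = 389794.2188
Denominator = 7.1 * 3.248207 * 2.475087 = 57.081123
W = 389794.2188 / 57.081123
W = 6828.78 N

6828.78


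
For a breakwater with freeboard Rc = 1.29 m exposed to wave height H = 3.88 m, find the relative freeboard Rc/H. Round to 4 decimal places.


Relative freeboard = Rc / H
= 1.29 / 3.88
= 0.3325

0.3325


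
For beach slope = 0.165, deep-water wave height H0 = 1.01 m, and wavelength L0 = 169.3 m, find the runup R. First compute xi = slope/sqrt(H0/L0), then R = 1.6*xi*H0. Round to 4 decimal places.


xi = slope / sqrt(H0/L0)
H0/L0 = 1.01/169.3 = 0.005966
sqrt(0.005966) = 0.077238
xi = 0.165 / 0.077238 = 2.136248
R = 1.6 * xi * H0 = 1.6 * 2.136248 * 1.01
R = 3.4522 m

3.4522


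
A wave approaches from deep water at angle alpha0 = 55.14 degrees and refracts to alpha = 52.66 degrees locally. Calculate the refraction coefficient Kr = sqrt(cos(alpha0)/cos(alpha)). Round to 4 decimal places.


Kr = sqrt(cos(alpha0) / cos(alpha))
cos(55.14) = 0.571573
cos(52.66) = 0.606544
Kr = sqrt(0.571573 / 0.606544)
Kr = sqrt(0.942345)
Kr = 0.9707

0.9707


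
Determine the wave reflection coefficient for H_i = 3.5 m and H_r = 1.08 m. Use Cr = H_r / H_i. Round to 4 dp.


Cr = H_r / H_i
Cr = 1.08 / 3.5
Cr = 0.3086

0.3086


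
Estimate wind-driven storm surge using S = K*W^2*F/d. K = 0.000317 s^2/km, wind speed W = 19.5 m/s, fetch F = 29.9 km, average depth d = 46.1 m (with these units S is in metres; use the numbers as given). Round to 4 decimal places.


S = K * W^2 * F / d
W^2 = 19.5^2 = 380.25
S = 0.000317 * 380.25 * 29.9 / 46.1
Numerator = 0.000317 * 380.25 * 29.9 = 3.604124
S = 3.604124 / 46.1 = 0.0782 m

0.0782


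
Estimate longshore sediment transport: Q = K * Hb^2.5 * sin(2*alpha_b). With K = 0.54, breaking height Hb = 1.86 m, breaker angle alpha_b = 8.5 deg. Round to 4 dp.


Q = K * Hb^2.5 * sin(2 * alpha_b)
Hb^2.5 = 1.86^2.5 = 4.718265
sin(2 * 8.5) = sin(17.0) = 0.292372
Q = 0.54 * 4.718265 * 0.292372
Q = 0.7449 m^3/s

0.7449


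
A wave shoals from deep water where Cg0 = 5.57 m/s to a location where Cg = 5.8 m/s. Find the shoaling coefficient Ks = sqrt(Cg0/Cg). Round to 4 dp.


Ks = sqrt(Cg0 / Cg)
Ks = sqrt(5.57 / 5.8)
Ks = sqrt(0.9603)
Ks = 0.9800

0.9800


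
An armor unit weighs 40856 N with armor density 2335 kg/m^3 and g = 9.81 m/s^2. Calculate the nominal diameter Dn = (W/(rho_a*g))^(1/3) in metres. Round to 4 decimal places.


V = W / (rho_a * g)
V = 40856 / (2335 * 9.81)
V = 40856 / 22906.35
V = 1.783610 m^3
Dn = V^(1/3) = 1.783610^(1/3)
Dn = 1.2127 m

1.2127


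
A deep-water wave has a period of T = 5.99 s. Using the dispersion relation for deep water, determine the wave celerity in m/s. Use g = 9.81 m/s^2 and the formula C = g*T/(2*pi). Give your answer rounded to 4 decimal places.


We use the deep-water celerity formula:
C = g * T / (2 * pi)
C = 9.81 * 5.99 / (2 * 3.14159...)
C = 58.761900 / 6.283185
C = 9.3522 m/s

9.3522


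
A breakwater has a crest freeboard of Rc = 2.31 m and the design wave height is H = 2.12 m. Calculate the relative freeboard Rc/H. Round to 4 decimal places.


Relative freeboard = Rc / H
= 2.31 / 2.12
= 1.0896

1.0896


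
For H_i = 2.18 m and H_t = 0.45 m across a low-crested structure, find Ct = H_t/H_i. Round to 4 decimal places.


Ct = H_t / H_i
Ct = 0.45 / 2.18
Ct = 0.2064

0.2064


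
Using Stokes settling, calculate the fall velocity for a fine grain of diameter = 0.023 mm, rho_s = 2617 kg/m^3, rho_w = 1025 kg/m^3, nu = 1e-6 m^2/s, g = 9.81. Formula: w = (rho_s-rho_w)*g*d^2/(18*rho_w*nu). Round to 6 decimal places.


w = (rho_s - rho_w) * g * d^2 / (18 * rho_w * nu)
d = 0.023 mm = 0.000023 m
rho_s - rho_w = 2617 - 1025 = 1592
Numerator = 1592 * 9.81 * (0.000023)^2 = 0.000008261668
Denominator = 18 * 1025 * 1e-6 = 0.018450
w = 0.000448 m/s

0.000448


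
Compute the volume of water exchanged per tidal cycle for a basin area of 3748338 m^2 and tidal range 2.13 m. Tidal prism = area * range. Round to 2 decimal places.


Tidal prism = Area * Tidal range
P = 3748338 * 2.13
P = 7983959.94 m^3

7983959.94


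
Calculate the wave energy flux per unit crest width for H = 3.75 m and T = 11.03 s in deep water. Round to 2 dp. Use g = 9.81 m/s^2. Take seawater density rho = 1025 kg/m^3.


P = rho * g^2 * H^2 * T / (32 * pi)
P = 1025 * 9.81^2 * 3.75^2 * 11.03 / (32 * pi)
P = 1025 * 96.2361 * 14.0625 * 11.03 / 100.53096
P = 152194.89 W/m

152194.89


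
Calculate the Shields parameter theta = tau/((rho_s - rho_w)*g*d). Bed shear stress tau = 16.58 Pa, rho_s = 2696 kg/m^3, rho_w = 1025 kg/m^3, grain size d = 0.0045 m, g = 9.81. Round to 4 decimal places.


theta = tau / ((rho_s - rho_w) * g * d)
rho_s - rho_w = 2696 - 1025 = 1671
Denominator = 1671 * 9.81 * 0.0045 = 73.766295
theta = 16.58 / 73.766295
theta = 0.2248

0.2248


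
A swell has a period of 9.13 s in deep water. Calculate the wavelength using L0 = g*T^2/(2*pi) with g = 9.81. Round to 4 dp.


L0 = g * T^2 / (2 * pi)
L0 = 9.81 * 9.13^2 / (2 * pi)
L0 = 9.81 * 83.3569 / 6.28319
L0 = 817.7312 / 6.28319
L0 = 130.1460 m

130.1460


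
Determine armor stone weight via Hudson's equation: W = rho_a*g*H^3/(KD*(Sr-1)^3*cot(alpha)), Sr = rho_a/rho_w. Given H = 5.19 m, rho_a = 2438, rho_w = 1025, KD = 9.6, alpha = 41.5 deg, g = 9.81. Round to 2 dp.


Sr = rho_a / rho_w = 2438 / 1025 = 2.378537
(Sr - 1) = 1.378537
(Sr - 1)^3 = 2.619720
cot(41.5) = 1 / tan(41.5) = 1 / 0.884725 = 1.130294
Numerator = 2438 * 9.81 * 5.19^3 = 3343526.5966
Denominator = 9.6 * 2.619720 * 1.130294 = 28.426127
W = 3343526.5966 / 28.426127
W = 117621.60 N

117621.60


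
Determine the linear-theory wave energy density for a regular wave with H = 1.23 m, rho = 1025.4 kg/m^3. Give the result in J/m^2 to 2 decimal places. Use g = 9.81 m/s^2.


E = (1/8) * rho * g * H^2
E = (1/8) * 1025.4 * 9.81 * 1.23^2
E = 0.125 * 1025.4 * 9.81 * 1.5129
E = 1902.32 J/m^2

1902.32


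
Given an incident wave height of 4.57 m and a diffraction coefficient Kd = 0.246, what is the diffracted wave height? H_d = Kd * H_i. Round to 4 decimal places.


H_d = Kd * H_i
H_d = 0.246 * 4.57
H_d = 1.1242 m

1.1242


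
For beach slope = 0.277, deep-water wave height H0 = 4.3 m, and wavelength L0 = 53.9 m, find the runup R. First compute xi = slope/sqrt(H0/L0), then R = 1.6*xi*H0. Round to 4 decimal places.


xi = slope / sqrt(H0/L0)
H0/L0 = 4.3/53.9 = 0.079777
sqrt(0.079777) = 0.282449
xi = 0.277 / 0.282449 = 0.980708
R = 1.6 * xi * H0 = 1.6 * 0.980708 * 4.3
R = 6.7473 m

6.7473


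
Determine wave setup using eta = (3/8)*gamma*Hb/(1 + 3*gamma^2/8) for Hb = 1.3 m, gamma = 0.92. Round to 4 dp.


eta = (3/8) * gamma * Hb / (1 + 3*gamma^2/8)
Numerator = (3/8) * 0.92 * 1.3 = 0.448500
Denominator = 1 + 3*0.92^2/8 = 1 + 0.317400 = 1.317400
eta = 0.448500 / 1.317400
eta = 0.3404 m

0.3404


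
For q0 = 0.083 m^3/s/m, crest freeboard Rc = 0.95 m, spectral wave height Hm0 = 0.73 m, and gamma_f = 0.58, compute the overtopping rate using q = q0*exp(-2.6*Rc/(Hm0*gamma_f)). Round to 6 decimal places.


q = q0 * exp(-2.6 * Rc / (Hm0 * gamma_f))
Exponent = -2.6 * 0.95 / (0.73 * 0.58)
= -2.6 * 0.95 / 0.4234
= -5.833727
exp(-5.833727) = 0.002927
q = 0.083 * 0.002927
q = 0.000243 m^3/s/m

0.000243


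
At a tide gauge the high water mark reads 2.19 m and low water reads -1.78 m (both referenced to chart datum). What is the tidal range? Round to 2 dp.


Tidal range = High water - Low water
Tidal range = 2.19 - (-1.78)
Tidal range = 3.97 m

3.97


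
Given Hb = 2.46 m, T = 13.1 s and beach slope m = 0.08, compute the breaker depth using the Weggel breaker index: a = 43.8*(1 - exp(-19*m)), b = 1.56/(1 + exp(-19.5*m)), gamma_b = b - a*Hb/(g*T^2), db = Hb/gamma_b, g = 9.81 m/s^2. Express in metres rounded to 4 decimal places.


a = 43.8 * (1 - exp(-19 * m))
exp(-19 * 0.08) = exp(-1.5200) = 0.218712
a = 43.8 * (1 - 0.218712) = 34.220419
b = 1.56 / (1 + exp(-19.5 * m))
exp(-19.5 * 0.08) = exp(-1.5600) = 0.210136
b = 1.56 / (1 + 0.210136) = 1.289111
Hb / (g * T^2) = 2.46 / (9.81 * 13.1^2) = 2.46 / 1683.4941 = 0.00146125
gamma_b = b - a * Hb/(g*T^2) = 1.289111 - 34.220419 * 0.00146125 = 1.239107
db = Hb / gamma_b = 2.46 / 1.239107
db = 1.9853 m

1.9853


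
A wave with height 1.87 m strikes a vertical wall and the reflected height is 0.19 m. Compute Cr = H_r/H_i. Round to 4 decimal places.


Cr = H_r / H_i
Cr = 0.19 / 1.87
Cr = 0.1016

0.1016


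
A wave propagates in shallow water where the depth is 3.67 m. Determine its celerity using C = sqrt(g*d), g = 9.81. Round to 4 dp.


Using the shallow-water approximation:
C = sqrt(g * d) = sqrt(9.81 * 3.67)
C = sqrt(36.0027)
C = 6.0002 m/s

6.0002


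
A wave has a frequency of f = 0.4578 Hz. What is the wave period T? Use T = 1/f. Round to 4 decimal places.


T = 1 / f
T = 1 / 0.4578
T = 2.1844 s

2.1844


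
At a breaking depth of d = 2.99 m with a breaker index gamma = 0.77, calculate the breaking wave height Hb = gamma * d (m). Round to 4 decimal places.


Hb = gamma * d
Hb = 0.77 * 2.99
Hb = 2.3023 m

2.3023


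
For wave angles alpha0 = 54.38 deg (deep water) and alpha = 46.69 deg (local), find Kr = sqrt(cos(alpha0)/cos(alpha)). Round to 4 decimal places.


Kr = sqrt(cos(alpha0) / cos(alpha))
cos(54.38) = 0.582407
cos(46.69) = 0.685945
Kr = sqrt(0.582407 / 0.685945)
Kr = sqrt(0.849057)
Kr = 0.9214

0.9214


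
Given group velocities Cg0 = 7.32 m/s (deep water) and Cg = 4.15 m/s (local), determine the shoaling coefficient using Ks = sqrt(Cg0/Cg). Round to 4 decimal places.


Ks = sqrt(Cg0 / Cg)
Ks = sqrt(7.32 / 4.15)
Ks = sqrt(1.7639)
Ks = 1.3281

1.3281


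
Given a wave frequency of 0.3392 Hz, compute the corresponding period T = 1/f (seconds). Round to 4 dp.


T = 1 / f
T = 1 / 0.3392
T = 2.9481 s

2.9481


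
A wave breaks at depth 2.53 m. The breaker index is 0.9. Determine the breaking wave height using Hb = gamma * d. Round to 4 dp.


Hb = gamma * d
Hb = 0.9 * 2.53
Hb = 2.2770 m

2.2770


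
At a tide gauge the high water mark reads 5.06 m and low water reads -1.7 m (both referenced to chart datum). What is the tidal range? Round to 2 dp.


Tidal range = High water - Low water
Tidal range = 5.06 - (-1.7)
Tidal range = 6.76 m

6.76


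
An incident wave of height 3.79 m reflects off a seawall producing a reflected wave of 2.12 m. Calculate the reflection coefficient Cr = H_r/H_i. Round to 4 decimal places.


Cr = H_r / H_i
Cr = 2.12 / 3.79
Cr = 0.5594

0.5594


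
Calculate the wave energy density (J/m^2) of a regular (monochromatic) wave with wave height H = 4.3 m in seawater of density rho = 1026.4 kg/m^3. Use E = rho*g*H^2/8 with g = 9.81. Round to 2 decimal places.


E = (1/8) * rho * g * H^2
E = (1/8) * 1026.4 * 9.81 * 4.3^2
E = 0.125 * 1026.4 * 9.81 * 18.4900
E = 23271.94 J/m^2

23271.94


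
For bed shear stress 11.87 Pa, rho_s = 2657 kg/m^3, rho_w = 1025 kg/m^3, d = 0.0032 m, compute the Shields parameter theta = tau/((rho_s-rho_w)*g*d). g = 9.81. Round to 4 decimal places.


theta = tau / ((rho_s - rho_w) * g * d)
rho_s - rho_w = 2657 - 1025 = 1632
Denominator = 1632 * 9.81 * 0.0032 = 51.231744
theta = 11.87 / 51.231744
theta = 0.2317

0.2317


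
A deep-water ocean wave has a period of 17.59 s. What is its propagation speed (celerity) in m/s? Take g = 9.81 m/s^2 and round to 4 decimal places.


We use the deep-water celerity formula:
C = g * T / (2 * pi)
C = 9.81 * 17.59 / (2 * 3.14159...)
C = 172.557900 / 6.283185
C = 27.4634 m/s

27.4634


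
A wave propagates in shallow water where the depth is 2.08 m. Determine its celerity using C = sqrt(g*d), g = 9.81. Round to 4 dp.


Using the shallow-water approximation:
C = sqrt(g * d) = sqrt(9.81 * 2.08)
C = sqrt(20.4048)
C = 4.5172 m/s

4.5172


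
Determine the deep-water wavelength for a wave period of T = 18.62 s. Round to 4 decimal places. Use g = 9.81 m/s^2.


L0 = g * T^2 / (2 * pi)
L0 = 9.81 * 18.62^2 / (2 * pi)
L0 = 9.81 * 346.7044 / 6.28319
L0 = 3401.1702 / 6.28319
L0 = 541.3130 m

541.3130


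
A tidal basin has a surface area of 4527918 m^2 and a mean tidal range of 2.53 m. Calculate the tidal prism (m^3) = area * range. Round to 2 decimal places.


Tidal prism = Area * Tidal range
P = 4527918 * 2.53
P = 11455632.54 m^3

11455632.54


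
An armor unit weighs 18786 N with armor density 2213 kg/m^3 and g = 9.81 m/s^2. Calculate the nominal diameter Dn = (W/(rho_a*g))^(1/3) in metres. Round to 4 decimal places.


V = W / (rho_a * g)
V = 18786 / (2213 * 9.81)
V = 18786 / 21709.53
V = 0.865334 m^3
Dn = V^(1/3) = 0.865334^(1/3)
Dn = 0.9529 m

0.9529


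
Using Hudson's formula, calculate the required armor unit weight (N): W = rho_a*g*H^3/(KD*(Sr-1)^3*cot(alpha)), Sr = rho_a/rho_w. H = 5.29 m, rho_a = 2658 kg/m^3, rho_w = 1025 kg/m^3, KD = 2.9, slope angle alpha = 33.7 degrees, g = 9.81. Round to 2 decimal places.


Sr = rho_a / rho_w = 2658 / 1025 = 2.593171
(Sr - 1) = 1.593171
(Sr - 1)^3 = 4.043775
cot(33.7) = 1 / tan(33.7) = 1 / 0.666917 = 1.499437
Numerator = 2658 * 9.81 * 5.29^3 = 3860032.8450
Denominator = 2.9 * 4.043775 * 1.499437 = 17.583815
W = 3860032.8450 / 17.583815
W = 219521.92 N

219521.92


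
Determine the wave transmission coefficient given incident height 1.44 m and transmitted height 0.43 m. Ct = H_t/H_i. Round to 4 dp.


Ct = H_t / H_i
Ct = 0.43 / 1.44
Ct = 0.2986

0.2986


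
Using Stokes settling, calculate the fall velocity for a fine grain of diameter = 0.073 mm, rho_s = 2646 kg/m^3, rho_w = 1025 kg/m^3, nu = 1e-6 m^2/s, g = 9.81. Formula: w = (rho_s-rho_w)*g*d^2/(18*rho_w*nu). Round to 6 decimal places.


w = (rho_s - rho_w) * g * d^2 / (18 * rho_w * nu)
d = 0.073 mm = 0.000073 m
rho_s - rho_w = 2646 - 1025 = 1621
Numerator = 1621 * 9.81 * (0.000073)^2 = 0.000084741811
Denominator = 18 * 1025 * 1e-6 = 0.018450
w = 0.004593 m/s

0.004593


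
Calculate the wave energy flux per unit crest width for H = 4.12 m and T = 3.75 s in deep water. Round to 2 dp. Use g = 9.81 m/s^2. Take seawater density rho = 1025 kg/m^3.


P = rho * g^2 * H^2 * T / (32 * pi)
P = 1025 * 9.81^2 * 4.12^2 * 3.75 / (32 * pi)
P = 1025 * 96.2361 * 16.9744 * 3.75 / 100.53096
P = 62457.95 W/m

62457.95


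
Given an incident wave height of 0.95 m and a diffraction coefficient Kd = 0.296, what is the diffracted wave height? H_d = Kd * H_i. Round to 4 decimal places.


H_d = Kd * H_i
H_d = 0.296 * 0.95
H_d = 0.2812 m

0.2812


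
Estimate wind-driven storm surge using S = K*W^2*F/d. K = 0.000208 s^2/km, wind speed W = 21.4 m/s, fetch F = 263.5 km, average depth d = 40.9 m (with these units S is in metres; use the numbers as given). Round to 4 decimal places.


S = K * W^2 * F / d
W^2 = 21.4^2 = 457.96
S = 0.000208 * 457.96 * 263.5 / 40.9
Numerator = 0.000208 * 457.96 * 263.5 = 25.099872
S = 25.099872 / 40.9 = 0.6137 m

0.6137


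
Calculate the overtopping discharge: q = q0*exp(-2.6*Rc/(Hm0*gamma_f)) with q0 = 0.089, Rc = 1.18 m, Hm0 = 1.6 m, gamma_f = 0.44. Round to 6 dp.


q = q0 * exp(-2.6 * Rc / (Hm0 * gamma_f))
Exponent = -2.6 * 1.18 / (1.6 * 0.44)
= -2.6 * 1.18 / 0.7040
= -4.357955
exp(-4.357955) = 0.012805
q = 0.089 * 0.012805
q = 0.001140 m^3/s/m

0.001140


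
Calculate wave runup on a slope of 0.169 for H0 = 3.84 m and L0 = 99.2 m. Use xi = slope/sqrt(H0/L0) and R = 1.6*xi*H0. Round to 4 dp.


xi = slope / sqrt(H0/L0)
H0/L0 = 3.84/99.2 = 0.038710
sqrt(0.038710) = 0.196748
xi = 0.169 / 0.196748 = 0.858968
R = 1.6 * xi * H0 = 1.6 * 0.858968 * 3.84
R = 5.2775 m

5.2775


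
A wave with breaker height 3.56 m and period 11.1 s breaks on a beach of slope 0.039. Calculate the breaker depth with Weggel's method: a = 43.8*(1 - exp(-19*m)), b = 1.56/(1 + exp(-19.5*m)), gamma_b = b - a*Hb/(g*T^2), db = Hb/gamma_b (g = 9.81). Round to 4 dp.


a = 43.8 * (1 - exp(-19 * m))
exp(-19 * 0.039) = exp(-0.7410) = 0.476637
a = 43.8 * (1 - 0.476637) = 22.923298
b = 1.56 / (1 + exp(-19.5 * m))
exp(-19.5 * 0.039) = exp(-0.7605) = 0.467433
b = 1.56 / (1 + 0.467433) = 1.063081
Hb / (g * T^2) = 3.56 / (9.81 * 11.1^2) = 3.56 / 1208.6901 = 0.00294534
gamma_b = b - a * Hb/(g*T^2) = 1.063081 - 22.923298 * 0.00294534 = 0.995564
db = Hb / gamma_b = 3.56 / 0.995564
db = 3.5759 m

3.5759


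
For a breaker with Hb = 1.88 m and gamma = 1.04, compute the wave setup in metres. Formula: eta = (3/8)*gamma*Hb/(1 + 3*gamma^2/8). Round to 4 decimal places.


eta = (3/8) * gamma * Hb / (1 + 3*gamma^2/8)
Numerator = (3/8) * 1.04 * 1.88 = 0.733200
Denominator = 1 + 3*1.04^2/8 = 1 + 0.405600 = 1.405600
eta = 0.733200 / 1.405600
eta = 0.5216 m

0.5216


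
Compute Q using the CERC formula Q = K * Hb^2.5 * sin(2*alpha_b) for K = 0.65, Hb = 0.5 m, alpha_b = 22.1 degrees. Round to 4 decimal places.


Q = K * Hb^2.5 * sin(2 * alpha_b)
Hb^2.5 = 0.5^2.5 = 0.176777
sin(2 * 22.1) = sin(44.2) = 0.697165
Q = 0.65 * 0.176777 * 0.697165
Q = 0.0801 m^3/s

0.0801


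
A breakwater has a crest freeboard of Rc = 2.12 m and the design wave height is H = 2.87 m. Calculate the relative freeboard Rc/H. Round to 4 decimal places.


Relative freeboard = Rc / H
= 2.12 / 2.87
= 0.7387

0.7387


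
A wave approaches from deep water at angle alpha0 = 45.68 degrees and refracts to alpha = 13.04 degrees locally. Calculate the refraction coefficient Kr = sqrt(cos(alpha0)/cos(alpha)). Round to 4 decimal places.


Kr = sqrt(cos(alpha0) / cos(alpha))
cos(45.68) = 0.698665
cos(13.04) = 0.974213
Kr = sqrt(0.698665 / 0.974213)
Kr = sqrt(0.717159)
Kr = 0.8469

0.8469


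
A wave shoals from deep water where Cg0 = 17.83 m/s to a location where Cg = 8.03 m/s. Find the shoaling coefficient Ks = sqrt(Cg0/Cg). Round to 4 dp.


Ks = sqrt(Cg0 / Cg)
Ks = sqrt(17.83 / 8.03)
Ks = sqrt(2.2204)
Ks = 1.4901

1.4901


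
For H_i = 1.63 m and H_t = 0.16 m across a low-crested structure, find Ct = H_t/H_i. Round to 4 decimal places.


Ct = H_t / H_i
Ct = 0.16 / 1.63
Ct = 0.0982

0.0982


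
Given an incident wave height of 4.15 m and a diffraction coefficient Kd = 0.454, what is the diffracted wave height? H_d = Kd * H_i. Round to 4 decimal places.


H_d = Kd * H_i
H_d = 0.454 * 4.15
H_d = 1.8841 m

1.8841


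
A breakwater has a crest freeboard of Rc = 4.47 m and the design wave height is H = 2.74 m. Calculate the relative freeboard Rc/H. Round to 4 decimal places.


Relative freeboard = Rc / H
= 4.47 / 2.74
= 1.6314

1.6314


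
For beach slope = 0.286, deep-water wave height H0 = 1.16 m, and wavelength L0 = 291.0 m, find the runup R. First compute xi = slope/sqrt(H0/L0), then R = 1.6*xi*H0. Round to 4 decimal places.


xi = slope / sqrt(H0/L0)
H0/L0 = 1.16/291.0 = 0.003986
sqrt(0.003986) = 0.063137
xi = 0.286 / 0.063137 = 4.529847
R = 1.6 * xi * H0 = 1.6 * 4.529847 * 1.16
R = 8.4074 m

8.4074


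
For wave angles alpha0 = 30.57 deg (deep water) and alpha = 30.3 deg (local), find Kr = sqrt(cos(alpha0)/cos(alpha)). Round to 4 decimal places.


Kr = sqrt(cos(alpha0) / cos(alpha))
cos(30.57) = 0.861008
cos(30.3) = 0.863396
Kr = sqrt(0.861008 / 0.863396)
Kr = sqrt(0.997235)
Kr = 0.9986

0.9986


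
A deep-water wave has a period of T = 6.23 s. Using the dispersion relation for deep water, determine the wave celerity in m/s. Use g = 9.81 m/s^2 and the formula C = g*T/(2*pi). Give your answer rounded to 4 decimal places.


We use the deep-water celerity formula:
C = g * T / (2 * pi)
C = 9.81 * 6.23 / (2 * 3.14159...)
C = 61.116300 / 6.283185
C = 9.7270 m/s

9.7270


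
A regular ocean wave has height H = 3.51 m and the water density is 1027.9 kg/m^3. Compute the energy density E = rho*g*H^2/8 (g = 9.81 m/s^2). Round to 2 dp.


E = (1/8) * rho * g * H^2
E = (1/8) * 1027.9 * 9.81 * 3.51^2
E = 0.125 * 1027.9 * 9.81 * 12.3201
E = 15529.02 J/m^2

15529.02


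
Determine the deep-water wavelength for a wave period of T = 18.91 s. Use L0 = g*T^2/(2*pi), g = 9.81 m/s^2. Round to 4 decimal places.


L0 = g * T^2 / (2 * pi)
L0 = 9.81 * 18.91^2 / (2 * pi)
L0 = 9.81 * 357.5881 / 6.28319
L0 = 3507.9393 / 6.28319
L0 = 558.3059 m

558.3059


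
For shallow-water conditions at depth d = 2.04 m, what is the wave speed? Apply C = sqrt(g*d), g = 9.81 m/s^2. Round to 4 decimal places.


Using the shallow-water approximation:
C = sqrt(g * d) = sqrt(9.81 * 2.04)
C = sqrt(20.0124)
C = 4.4735 m/s

4.4735


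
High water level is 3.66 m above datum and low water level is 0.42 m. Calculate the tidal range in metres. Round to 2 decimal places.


Tidal range = High water - Low water
Tidal range = 3.66 - (0.42)
Tidal range = 3.24 m

3.24


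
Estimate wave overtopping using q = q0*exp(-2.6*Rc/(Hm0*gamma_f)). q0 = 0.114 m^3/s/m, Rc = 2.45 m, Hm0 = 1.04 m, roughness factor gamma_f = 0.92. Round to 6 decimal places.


q = q0 * exp(-2.6 * Rc / (Hm0 * gamma_f))
Exponent = -2.6 * 2.45 / (1.04 * 0.92)
= -2.6 * 2.45 / 0.9568
= -6.657609
exp(-6.657609) = 0.001284
q = 0.114 * 0.001284
q = 0.000146 m^3/s/m

0.000146


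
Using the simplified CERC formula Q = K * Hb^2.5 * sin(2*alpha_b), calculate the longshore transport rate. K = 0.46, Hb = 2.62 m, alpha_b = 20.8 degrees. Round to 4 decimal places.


Q = K * Hb^2.5 * sin(2 * alpha_b)
Hb^2.5 = 2.62^2.5 = 11.111002
sin(2 * 20.8) = sin(41.6) = 0.663926
Q = 0.46 * 11.111002 * 0.663926
Q = 3.3934 m^3/s

3.3934


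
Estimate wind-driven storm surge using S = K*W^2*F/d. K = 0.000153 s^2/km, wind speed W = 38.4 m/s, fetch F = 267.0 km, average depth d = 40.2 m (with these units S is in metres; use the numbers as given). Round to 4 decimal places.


S = K * W^2 * F / d
W^2 = 38.4^2 = 1474.56
S = 0.000153 * 1474.56 * 267.0 / 40.2
Numerator = 0.000153 * 1474.56 * 267.0 = 60.237251
S = 60.237251 / 40.2 = 1.4984 m

1.4984


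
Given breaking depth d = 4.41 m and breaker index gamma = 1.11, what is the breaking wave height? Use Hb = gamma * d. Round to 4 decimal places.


Hb = gamma * d
Hb = 1.11 * 4.41
Hb = 4.8951 m

4.8951


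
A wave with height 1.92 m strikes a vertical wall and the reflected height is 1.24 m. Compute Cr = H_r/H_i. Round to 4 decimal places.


Cr = H_r / H_i
Cr = 1.24 / 1.92
Cr = 0.6458

0.6458


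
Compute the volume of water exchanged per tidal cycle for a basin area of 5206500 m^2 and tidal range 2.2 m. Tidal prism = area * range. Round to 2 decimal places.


Tidal prism = Area * Tidal range
P = 5206500 * 2.2
P = 11454300.00 m^3

11454300.00


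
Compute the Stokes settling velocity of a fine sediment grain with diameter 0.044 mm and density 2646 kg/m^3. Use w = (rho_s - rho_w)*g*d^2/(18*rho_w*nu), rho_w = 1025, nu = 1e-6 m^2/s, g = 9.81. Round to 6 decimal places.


w = (rho_s - rho_w) * g * d^2 / (18 * rho_w * nu)
d = 0.044 mm = 0.000044 m
rho_s - rho_w = 2646 - 1025 = 1621
Numerator = 1621 * 9.81 * (0.000044)^2 = 0.000030786291
Denominator = 18 * 1025 * 1e-6 = 0.018450
w = 0.001669 m/s

0.001669


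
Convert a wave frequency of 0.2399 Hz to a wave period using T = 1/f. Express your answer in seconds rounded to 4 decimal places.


T = 1 / f
T = 1 / 0.2399
T = 4.1684 s

4.1684


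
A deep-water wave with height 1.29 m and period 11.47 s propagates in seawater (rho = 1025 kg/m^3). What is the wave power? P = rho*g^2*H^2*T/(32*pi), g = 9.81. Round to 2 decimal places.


P = rho * g^2 * H^2 * T / (32 * pi)
P = 1025 * 9.81^2 * 1.29^2 * 11.47 / (32 * pi)
P = 1025 * 96.2361 * 1.6641 * 11.47 / 100.53096
P = 18728.58 W/m

18728.58


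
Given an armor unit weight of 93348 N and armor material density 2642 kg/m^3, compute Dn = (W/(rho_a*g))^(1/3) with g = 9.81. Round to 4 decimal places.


V = W / (rho_a * g)
V = 93348 / (2642 * 9.81)
V = 93348 / 25918.02
V = 3.601664 m^3
Dn = V^(1/3) = 3.601664^(1/3)
Dn = 1.5329 m

1.5329


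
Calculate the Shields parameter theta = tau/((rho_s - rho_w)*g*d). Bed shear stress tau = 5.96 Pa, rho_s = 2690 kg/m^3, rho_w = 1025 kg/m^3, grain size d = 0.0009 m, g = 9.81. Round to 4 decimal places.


theta = tau / ((rho_s - rho_w) * g * d)
rho_s - rho_w = 2690 - 1025 = 1665
Denominator = 1665 * 9.81 * 0.0009 = 14.700285
theta = 5.96 / 14.700285
theta = 0.4054

0.4054


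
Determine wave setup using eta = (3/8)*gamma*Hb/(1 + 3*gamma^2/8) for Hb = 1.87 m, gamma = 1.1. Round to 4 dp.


eta = (3/8) * gamma * Hb / (1 + 3*gamma^2/8)
Numerator = (3/8) * 1.1 * 1.87 = 0.771375
Denominator = 1 + 3*1.1^2/8 = 1 + 0.453750 = 1.453750
eta = 0.771375 / 1.453750
eta = 0.5306 m

0.5306


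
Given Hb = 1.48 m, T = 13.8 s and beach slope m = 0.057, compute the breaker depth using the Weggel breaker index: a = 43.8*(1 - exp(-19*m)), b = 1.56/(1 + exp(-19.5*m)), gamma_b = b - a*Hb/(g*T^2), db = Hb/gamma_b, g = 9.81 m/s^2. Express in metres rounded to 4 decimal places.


a = 43.8 * (1 - exp(-19 * m))
exp(-19 * 0.057) = exp(-1.0830) = 0.338578
a = 43.8 * (1 - 0.338578) = 28.970272
b = 1.56 / (1 + exp(-19.5 * m))
exp(-19.5 * 0.057) = exp(-1.1115) = 0.329065
b = 1.56 / (1 + 0.329065) = 1.173757
Hb / (g * T^2) = 1.48 / (9.81 * 13.8^2) = 1.48 / 1868.2164 = 0.00079220
gamma_b = b - a * Hb/(g*T^2) = 1.173757 - 28.970272 * 0.00079220 = 1.150807
db = Hb / gamma_b = 1.48 / 1.150807
db = 1.2861 m

1.2861


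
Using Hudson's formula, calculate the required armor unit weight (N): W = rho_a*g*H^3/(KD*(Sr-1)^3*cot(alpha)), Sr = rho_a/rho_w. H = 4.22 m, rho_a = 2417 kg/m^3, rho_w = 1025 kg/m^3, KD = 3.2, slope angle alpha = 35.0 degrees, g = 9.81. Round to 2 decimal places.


Sr = rho_a / rho_w = 2417 / 1025 = 2.358049
(Sr - 1) = 1.358049
(Sr - 1)^3 = 2.504645
cot(35.0) = 1 / tan(35.0) = 1 / 0.700208 = 1.428148
Numerator = 2417 * 9.81 * 4.22^3 = 1781898.6987
Denominator = 3.2 * 2.504645 * 1.428148 = 11.446410
W = 1781898.6987 / 11.446410
W = 155673.15 N

155673.15


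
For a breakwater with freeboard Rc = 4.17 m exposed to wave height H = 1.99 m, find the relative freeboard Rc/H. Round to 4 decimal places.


Relative freeboard = Rc / H
= 4.17 / 1.99
= 2.0955

2.0955


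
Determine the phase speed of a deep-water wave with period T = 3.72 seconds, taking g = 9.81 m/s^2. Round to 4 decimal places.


We use the deep-water celerity formula:
C = g * T / (2 * pi)
C = 9.81 * 3.72 / (2 * 3.14159...)
C = 36.493200 / 6.283185
C = 5.8081 m/s

5.8081


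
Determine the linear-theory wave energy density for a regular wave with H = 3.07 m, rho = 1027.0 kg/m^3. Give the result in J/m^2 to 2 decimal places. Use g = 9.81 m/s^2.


E = (1/8) * rho * g * H^2
E = (1/8) * 1027.0 * 9.81 * 3.07^2
E = 0.125 * 1027.0 * 9.81 * 9.4249
E = 11869.33 J/m^2

11869.33


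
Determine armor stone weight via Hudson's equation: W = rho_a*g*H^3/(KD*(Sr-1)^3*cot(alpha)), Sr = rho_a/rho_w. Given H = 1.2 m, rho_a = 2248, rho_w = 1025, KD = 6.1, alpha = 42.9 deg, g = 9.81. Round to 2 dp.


Sr = rho_a / rho_w = 2248 / 1025 = 2.193171
(Sr - 1) = 1.193171
(Sr - 1)^3 = 1.698665
cot(42.9) = 1 / tan(42.9) = 1 / 0.929257 = 1.076128
Numerator = 2248 * 9.81 * 1.2^3 = 38107.3766
Denominator = 6.1 * 1.698665 * 1.076128 = 11.150687
W = 38107.3766 / 11.150687
W = 3417.49 N

3417.49


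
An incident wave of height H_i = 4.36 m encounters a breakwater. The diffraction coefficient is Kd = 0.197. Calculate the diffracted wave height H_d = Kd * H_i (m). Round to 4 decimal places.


H_d = Kd * H_i
H_d = 0.197 * 4.36
H_d = 0.8589 m

0.8589


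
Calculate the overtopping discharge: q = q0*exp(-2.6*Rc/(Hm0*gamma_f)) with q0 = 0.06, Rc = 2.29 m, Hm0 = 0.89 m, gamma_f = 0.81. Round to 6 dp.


q = q0 * exp(-2.6 * Rc / (Hm0 * gamma_f))
Exponent = -2.6 * 2.29 / (0.89 * 0.81)
= -2.6 * 2.29 / 0.7209
= -8.259121
exp(-8.259121) = 0.000259
q = 0.06 * 0.000259
q = 0.000016 m^3/s/m

0.000016


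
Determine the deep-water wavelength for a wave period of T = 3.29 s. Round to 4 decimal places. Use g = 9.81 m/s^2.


L0 = g * T^2 / (2 * pi)
L0 = 9.81 * 3.29^2 / (2 * pi)
L0 = 9.81 * 10.8241 / 6.28319
L0 = 106.1844 / 6.28319
L0 = 16.8998 m

16.8998


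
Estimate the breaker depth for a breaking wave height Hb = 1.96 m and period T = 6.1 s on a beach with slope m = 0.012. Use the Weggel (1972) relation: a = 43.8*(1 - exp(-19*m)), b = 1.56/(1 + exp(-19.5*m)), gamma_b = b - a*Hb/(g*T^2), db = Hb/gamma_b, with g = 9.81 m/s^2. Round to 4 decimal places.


a = 43.8 * (1 - exp(-19 * m))
exp(-19 * 0.012) = exp(-0.2280) = 0.796124
a = 43.8 * (1 - 0.796124) = 8.929757
b = 1.56 / (1 + exp(-19.5 * m))
exp(-19.5 * 0.012) = exp(-0.2340) = 0.791362
b = 1.56 / (1 + 0.791362) = 0.870846
Hb / (g * T^2) = 1.96 / (9.81 * 6.1^2) = 1.96 / 365.0301 = 0.00536942
gamma_b = b - a * Hb/(g*T^2) = 0.870846 - 8.929757 * 0.00536942 = 0.822898
db = Hb / gamma_b = 1.96 / 0.822898
db = 2.3818 m

2.3818


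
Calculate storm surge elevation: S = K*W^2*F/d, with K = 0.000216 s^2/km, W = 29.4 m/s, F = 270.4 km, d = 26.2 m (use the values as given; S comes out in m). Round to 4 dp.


S = K * W^2 * F / d
W^2 = 29.4^2 = 864.36
S = 0.000216 * 864.36 * 270.4 / 26.2
Numerator = 0.000216 * 864.36 * 270.4 = 50.484156
S = 50.484156 / 26.2 = 1.9269 m

1.9269


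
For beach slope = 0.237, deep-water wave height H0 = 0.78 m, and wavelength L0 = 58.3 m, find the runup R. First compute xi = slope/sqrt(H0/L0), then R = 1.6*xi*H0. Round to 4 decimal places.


xi = slope / sqrt(H0/L0)
H0/L0 = 0.78/58.3 = 0.013379
sqrt(0.013379) = 0.115668
xi = 0.237 / 0.115668 = 2.048969
R = 1.6 * xi * H0 = 1.6 * 2.048969 * 0.78
R = 2.5571 m

2.5571


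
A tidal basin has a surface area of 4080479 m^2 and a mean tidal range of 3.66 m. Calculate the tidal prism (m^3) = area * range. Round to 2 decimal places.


Tidal prism = Area * Tidal range
P = 4080479 * 3.66
P = 14934553.14 m^3

14934553.14


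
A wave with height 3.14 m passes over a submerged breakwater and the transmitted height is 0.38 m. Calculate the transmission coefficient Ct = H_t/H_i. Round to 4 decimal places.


Ct = H_t / H_i
Ct = 0.38 / 3.14
Ct = 0.1210

0.1210


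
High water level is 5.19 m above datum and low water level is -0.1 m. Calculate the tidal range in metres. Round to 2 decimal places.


Tidal range = High water - Low water
Tidal range = 5.19 - (-0.1)
Tidal range = 5.29 m

5.29


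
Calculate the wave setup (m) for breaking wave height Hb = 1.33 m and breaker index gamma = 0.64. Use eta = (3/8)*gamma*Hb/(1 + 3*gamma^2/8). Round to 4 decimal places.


eta = (3/8) * gamma * Hb / (1 + 3*gamma^2/8)
Numerator = (3/8) * 0.64 * 1.33 = 0.319200
Denominator = 1 + 3*0.64^2/8 = 1 + 0.153600 = 1.153600
eta = 0.319200 / 1.153600
eta = 0.2767 m

0.2767


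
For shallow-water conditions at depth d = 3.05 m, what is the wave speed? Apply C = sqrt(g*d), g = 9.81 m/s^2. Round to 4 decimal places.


Using the shallow-water approximation:
C = sqrt(g * d) = sqrt(9.81 * 3.05)
C = sqrt(29.9205)
C = 5.4700 m/s

5.4700


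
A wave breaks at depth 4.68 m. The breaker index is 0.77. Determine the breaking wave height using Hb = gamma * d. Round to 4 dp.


Hb = gamma * d
Hb = 0.77 * 4.68
Hb = 3.6036 m

3.6036


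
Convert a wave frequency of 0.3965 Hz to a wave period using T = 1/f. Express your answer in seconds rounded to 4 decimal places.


T = 1 / f
T = 1 / 0.3965
T = 2.5221 s

2.5221


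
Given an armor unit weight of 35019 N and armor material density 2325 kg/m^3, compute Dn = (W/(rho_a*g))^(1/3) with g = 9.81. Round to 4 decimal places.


V = W / (rho_a * g)
V = 35019 / (2325 * 9.81)
V = 35019 / 22808.25
V = 1.535365 m^3
Dn = V^(1/3) = 1.535365^(1/3)
Dn = 1.1536 m

1.1536


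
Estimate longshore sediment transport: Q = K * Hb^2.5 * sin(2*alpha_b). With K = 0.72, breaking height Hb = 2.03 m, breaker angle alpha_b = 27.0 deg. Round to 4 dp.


Q = K * Hb^2.5 * sin(2 * alpha_b)
Hb^2.5 = 2.03^2.5 = 5.871379
sin(2 * 27.0) = sin(54.0) = 0.809017
Q = 0.72 * 5.871379 * 0.809017
Q = 3.4200 m^3/s

3.4200


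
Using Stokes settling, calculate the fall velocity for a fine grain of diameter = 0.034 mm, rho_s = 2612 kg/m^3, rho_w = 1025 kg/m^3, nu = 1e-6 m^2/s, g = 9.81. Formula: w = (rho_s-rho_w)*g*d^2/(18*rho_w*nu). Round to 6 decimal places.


w = (rho_s - rho_w) * g * d^2 / (18 * rho_w * nu)
d = 0.034 mm = 0.000034 m
rho_s - rho_w = 2612 - 1025 = 1587
Numerator = 1587 * 9.81 * (0.000034)^2 = 0.000017997151
Denominator = 18 * 1025 * 1e-6 = 0.018450
w = 0.000975 m/s

0.000975


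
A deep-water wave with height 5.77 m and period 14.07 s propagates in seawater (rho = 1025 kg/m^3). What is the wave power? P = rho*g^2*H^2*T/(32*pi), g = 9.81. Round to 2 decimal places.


P = rho * g^2 * H^2 * T / (32 * pi)
P = 1025 * 9.81^2 * 5.77^2 * 14.07 / (32 * pi)
P = 1025 * 96.2361 * 33.2929 * 14.07 / 100.53096
P = 459629.35 W/m

459629.35
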